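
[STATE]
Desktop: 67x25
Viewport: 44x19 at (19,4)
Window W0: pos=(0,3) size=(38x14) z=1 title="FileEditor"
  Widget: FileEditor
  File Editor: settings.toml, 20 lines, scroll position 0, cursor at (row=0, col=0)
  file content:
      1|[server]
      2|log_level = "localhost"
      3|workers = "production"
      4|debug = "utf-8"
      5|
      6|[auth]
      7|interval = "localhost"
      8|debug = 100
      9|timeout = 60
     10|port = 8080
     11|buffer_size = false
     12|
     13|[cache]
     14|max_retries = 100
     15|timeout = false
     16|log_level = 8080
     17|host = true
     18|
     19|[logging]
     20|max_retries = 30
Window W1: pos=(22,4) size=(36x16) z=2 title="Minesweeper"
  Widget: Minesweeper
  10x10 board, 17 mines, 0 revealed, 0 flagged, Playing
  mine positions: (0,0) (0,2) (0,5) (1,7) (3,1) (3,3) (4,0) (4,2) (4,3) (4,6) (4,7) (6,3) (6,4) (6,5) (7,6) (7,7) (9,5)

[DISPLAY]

   ┏━━━━━━━━━━━━━━━━━━━━━━━━━━━━━━━━━━┓     
───┃ Minesweeper                      ┃     
   ┠──────────────────────────────────┨     
hos┃■■■■■■■■■■                        ┃     
ion┃■■■■■■■■■■                        ┃     
   ┃■■■■■■■■■■                        ┃     
   ┃■■■■■■■■■■                        ┃     
   ┃■■■■■■■■■■                        ┃     
ost┃■■■■■■■■■■                        ┃     
   ┃■■■■■■■■■■                        ┃     
   ┃■■■■■■■■■■                        ┃     
   ┃■■■■■■■■■■                        ┃     
━━━┃■■■■■■■■■■                        ┃     
   ┃                                  ┃     
   ┃                                  ┃     
   ┗━━━━━━━━━━━━━━━━━━━━━━━━━━━━━━━━━━┛     
                                            
                                            
                                            


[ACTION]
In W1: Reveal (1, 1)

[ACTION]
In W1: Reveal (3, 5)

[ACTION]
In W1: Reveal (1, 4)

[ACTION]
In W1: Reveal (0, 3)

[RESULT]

   ┏━━━━━━━━━━━━━━━━━━━━━━━━━━━━━━━━━━┓     
───┃ Minesweeper                      ┃     
   ┠──────────────────────────────────┨     
hos┃■■■1■■■■■■                        ┃     
ion┃■2■■1■■■■■                        ┃     
   ┃■■■■■■■■■■                        ┃     
   ┃■■■■■1■■■■                        ┃     
   ┃■■■■■■■■■■                        ┃     
ost┃■■■■■■■■■■                        ┃     
   ┃■■■■■■■■■■                        ┃     
   ┃■■■■■■■■■■                        ┃     
   ┃■■■■■■■■■■                        ┃     
━━━┃■■■■■■■■■■                        ┃     
   ┃                                  ┃     
   ┃                                  ┃     
   ┗━━━━━━━━━━━━━━━━━━━━━━━━━━━━━━━━━━┛     
                                            
                                            
                                            


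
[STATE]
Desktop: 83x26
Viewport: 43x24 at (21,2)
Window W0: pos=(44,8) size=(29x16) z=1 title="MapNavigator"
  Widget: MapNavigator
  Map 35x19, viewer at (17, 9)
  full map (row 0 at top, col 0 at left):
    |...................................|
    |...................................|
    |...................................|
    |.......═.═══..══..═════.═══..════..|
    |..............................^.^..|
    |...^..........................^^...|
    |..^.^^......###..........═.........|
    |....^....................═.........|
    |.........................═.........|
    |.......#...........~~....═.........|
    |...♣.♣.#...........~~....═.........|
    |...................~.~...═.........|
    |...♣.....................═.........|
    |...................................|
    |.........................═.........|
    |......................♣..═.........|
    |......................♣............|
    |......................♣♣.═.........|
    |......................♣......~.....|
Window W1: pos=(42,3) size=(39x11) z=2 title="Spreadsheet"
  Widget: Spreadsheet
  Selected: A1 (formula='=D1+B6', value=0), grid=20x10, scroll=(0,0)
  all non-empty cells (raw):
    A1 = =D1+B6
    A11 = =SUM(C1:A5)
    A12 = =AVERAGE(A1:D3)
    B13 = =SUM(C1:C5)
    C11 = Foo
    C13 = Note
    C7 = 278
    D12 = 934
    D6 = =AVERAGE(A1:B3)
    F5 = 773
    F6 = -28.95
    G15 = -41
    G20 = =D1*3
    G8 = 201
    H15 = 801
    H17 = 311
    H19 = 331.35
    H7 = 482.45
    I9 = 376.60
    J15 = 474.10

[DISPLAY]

                                           
                     ┏━━━━━━━━━━━━━━━━━━━━━
                     ┃ Spreadsheet         
                     ┠─────────────────────
                     ┃A1: =D1+B6           
                     ┃       A       B     
                     ┃---------------------
                     ┃  1      [0]       0 
                     ┃  2        0       0 
                     ┃  3        0       0 
                     ┃  4        0       0 
                     ┗━━━━━━━━━━━━━━━━━━━━━
                       ┃^^......###........
                       ┃^..................
                       ┃...................
                       ┃...#.........@.~~..
                       ┃.♣.#...........~~..
                       ┃...............~.~.
                       ┃...................
                       ┃...................
                       ┃...................
                       ┗━━━━━━━━━━━━━━━━━━━
                                           
                                           


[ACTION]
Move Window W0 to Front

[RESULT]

                                           
                     ┏━━━━━━━━━━━━━━━━━━━━━
                     ┃ Spreadsheet         
                     ┠─────────────────────
                     ┃A1: =D1+B6           
                     ┃       A       B     
                     ┃-┏━━━━━━━━━━━━━━━━━━━
                     ┃ ┃ MapNavigator      
                     ┃ ┠───────────────────
                     ┃ ┃...═.═══..══..═════
                     ┃ ┃...................
                     ┗━┃...................
                       ┃^^......###........
                       ┃^..................
                       ┃...................
                       ┃...#.........@.~~..
                       ┃.♣.#...........~~..
                       ┃...............~.~.
                       ┃...................
                       ┃...................
                       ┃...................
                       ┗━━━━━━━━━━━━━━━━━━━
                                           
                                           


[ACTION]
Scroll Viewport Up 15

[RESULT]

                                           
                                           
                                           
                     ┏━━━━━━━━━━━━━━━━━━━━━
                     ┃ Spreadsheet         
                     ┠─────────────────────
                     ┃A1: =D1+B6           
                     ┃       A       B     
                     ┃-┏━━━━━━━━━━━━━━━━━━━
                     ┃ ┃ MapNavigator      
                     ┃ ┠───────────────────
                     ┃ ┃...═.═══..══..═════
                     ┃ ┃...................
                     ┗━┃...................
                       ┃^^......###........
                       ┃^..................
                       ┃...................
                       ┃...#.........@.~~..
                       ┃.♣.#...........~~..
                       ┃...............~.~.
                       ┃...................
                       ┃...................
                       ┃...................
                       ┗━━━━━━━━━━━━━━━━━━━


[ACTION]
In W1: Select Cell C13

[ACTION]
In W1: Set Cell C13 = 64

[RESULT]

                                           
                                           
                                           
                     ┏━━━━━━━━━━━━━━━━━━━━━
                     ┃ Spreadsheet         
                     ┠─────────────────────
                     ┃C13: 64              
                     ┃       A       B     
                     ┃-┏━━━━━━━━━━━━━━━━━━━
                     ┃ ┃ MapNavigator      
                     ┃ ┠───────────────────
                     ┃ ┃...═.═══..══..═════
                     ┃ ┃...................
                     ┗━┃...................
                       ┃^^......###........
                       ┃^..................
                       ┃...................
                       ┃...#.........@.~~..
                       ┃.♣.#...........~~..
                       ┃...............~.~.
                       ┃...................
                       ┃...................
                       ┃...................
                       ┗━━━━━━━━━━━━━━━━━━━


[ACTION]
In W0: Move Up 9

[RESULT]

                                           
                                           
                                           
                     ┏━━━━━━━━━━━━━━━━━━━━━
                     ┃ Spreadsheet         
                     ┠─────────────────────
                     ┃C13: 64              
                     ┃       A       B     
                     ┃-┏━━━━━━━━━━━━━━━━━━━
                     ┃ ┃ MapNavigator      
                     ┃ ┠───────────────────
                     ┃ ┃                   
                     ┃ ┃                   
                     ┗━┃                   
                       ┃                   
                       ┃                   
                       ┃                   
                       ┃.............@.....
                       ┃...................
                       ┃...................
                       ┃...═.═══..══..═════
                       ┃...................
                       ┃...................
                       ┗━━━━━━━━━━━━━━━━━━━


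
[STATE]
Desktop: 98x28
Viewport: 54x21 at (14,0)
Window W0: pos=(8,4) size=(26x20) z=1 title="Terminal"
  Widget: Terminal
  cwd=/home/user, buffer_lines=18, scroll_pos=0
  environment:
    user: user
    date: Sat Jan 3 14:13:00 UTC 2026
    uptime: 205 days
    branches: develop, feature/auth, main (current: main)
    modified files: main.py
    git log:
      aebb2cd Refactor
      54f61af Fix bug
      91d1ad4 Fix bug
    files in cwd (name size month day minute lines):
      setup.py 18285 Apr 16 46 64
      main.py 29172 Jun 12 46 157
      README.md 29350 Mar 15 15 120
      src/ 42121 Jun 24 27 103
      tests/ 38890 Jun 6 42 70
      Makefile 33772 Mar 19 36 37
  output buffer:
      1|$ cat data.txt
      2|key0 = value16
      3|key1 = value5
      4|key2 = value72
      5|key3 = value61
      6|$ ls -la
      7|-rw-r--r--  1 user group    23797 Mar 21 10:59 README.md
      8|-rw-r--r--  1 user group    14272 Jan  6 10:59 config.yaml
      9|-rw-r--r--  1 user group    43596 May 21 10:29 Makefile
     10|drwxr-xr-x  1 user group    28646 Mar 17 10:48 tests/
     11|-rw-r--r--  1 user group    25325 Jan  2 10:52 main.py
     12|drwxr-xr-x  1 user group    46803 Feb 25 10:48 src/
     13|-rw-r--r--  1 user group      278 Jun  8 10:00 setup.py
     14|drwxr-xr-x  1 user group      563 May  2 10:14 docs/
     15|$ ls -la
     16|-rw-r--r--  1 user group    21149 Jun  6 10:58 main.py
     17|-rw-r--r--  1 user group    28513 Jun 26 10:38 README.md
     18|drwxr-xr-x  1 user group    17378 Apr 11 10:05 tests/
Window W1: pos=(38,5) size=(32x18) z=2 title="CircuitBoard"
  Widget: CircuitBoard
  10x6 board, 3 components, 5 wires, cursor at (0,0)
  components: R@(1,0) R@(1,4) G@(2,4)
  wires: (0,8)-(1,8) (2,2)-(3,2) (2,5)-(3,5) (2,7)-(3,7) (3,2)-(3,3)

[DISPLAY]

                                                      
                                                      
                                                      
                                                      
━━━━━━━━━━━━━━━━━━━┓                                  
inal               ┃    ┏━━━━━━━━━━━━━━━━━━━━━━━━━━━━━
───────────────────┨    ┃ CircuitBoard                
 data.txt          ┃    ┠─────────────────────────────
= value16          ┃    ┃   0 1 2 3 4 5 6 7 8 9       
= value5           ┃    ┃0  [.]                       
= value72          ┃    ┃                             
= value61          ┃    ┃1   R               R        
-la                ┃    ┃                             
--r--  1 user group┃    ┃2           ·       G   ·    
--r--  1 user group┃    ┃            │           │    
--r--  1 user group┃    ┃3           · ─ ·       ·    
-xr-x  1 user group┃    ┃                             
--r--  1 user group┃    ┃4                            
-xr-x  1 user group┃    ┃                             
--r--  1 user group┃    ┃5                            
-xr-x  1 user group┃    ┃Cursor: (0,0)                


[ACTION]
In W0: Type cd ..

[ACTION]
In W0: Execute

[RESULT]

                                                      
                                                      
                                                      
                                                      
━━━━━━━━━━━━━━━━━━━┓                                  
inal               ┃    ┏━━━━━━━━━━━━━━━━━━━━━━━━━━━━━
───────────────────┨    ┃ CircuitBoard                
-la                ┃    ┠─────────────────────────────
--r--  1 user group┃    ┃   0 1 2 3 4 5 6 7 8 9       
--r--  1 user group┃    ┃0  [.]                       
--r--  1 user group┃    ┃                             
-xr-x  1 user group┃    ┃1   R               R        
--r--  1 user group┃    ┃                             
-xr-x  1 user group┃    ┃2           ·       G   ·    
--r--  1 user group┃    ┃            │           │    
-xr-x  1 user group┃    ┃3           · ─ ·       ·    
-la                ┃    ┃                             
--r--  1 user group┃    ┃4                            
--r--  1 user group┃    ┃                             
-xr-x  1 user group┃    ┃5                            
..                 ┃    ┃Cursor: (0,0)                


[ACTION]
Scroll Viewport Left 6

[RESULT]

                                                      
                                                      
                                                      
                                                      
┏━━━━━━━━━━━━━━━━━━━━━━━━┓                            
┃ Terminal               ┃    ┏━━━━━━━━━━━━━━━━━━━━━━━
┠────────────────────────┨    ┃ CircuitBoard          
┃$ ls -la                ┃    ┠───────────────────────
┃-rw-r--r--  1 user group┃    ┃   0 1 2 3 4 5 6 7 8 9 
┃-rw-r--r--  1 user group┃    ┃0  [.]                 
┃-rw-r--r--  1 user group┃    ┃                       
┃drwxr-xr-x  1 user group┃    ┃1   R               R  
┃-rw-r--r--  1 user group┃    ┃                       
┃drwxr-xr-x  1 user group┃    ┃2           ·       G  
┃-rw-r--r--  1 user group┃    ┃            │          
┃drwxr-xr-x  1 user group┃    ┃3           · ─ ·      
┃$ ls -la                ┃    ┃                       
┃-rw-r--r--  1 user group┃    ┃4                      
┃-rw-r--r--  1 user group┃    ┃                       
┃drwxr-xr-x  1 user group┃    ┃5                      
┃$ cd ..                 ┃    ┃Cursor: (0,0)          


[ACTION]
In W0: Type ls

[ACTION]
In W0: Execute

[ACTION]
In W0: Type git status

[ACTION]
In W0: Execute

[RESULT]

                                                      
                                                      
                                                      
                                                      
┏━━━━━━━━━━━━━━━━━━━━━━━━┓                            
┃ Terminal               ┃    ┏━━━━━━━━━━━━━━━━━━━━━━━
┠────────────────────────┨    ┃ CircuitBoard          
┃-rw-r--r--  1 user group┃    ┠───────────────────────
┃drwxr-xr-x  1 user group┃    ┃   0 1 2 3 4 5 6 7 8 9 
┃$ ls -la                ┃    ┃0  [.]                 
┃-rw-r--r--  1 user group┃    ┃                       
┃-rw-r--r--  1 user group┃    ┃1   R               R  
┃drwxr-xr-x  1 user group┃    ┃                       
┃$ cd ..                 ┃    ┃2           ·       G  
┃                        ┃    ┃            │          
┃$ ls                    ┃    ┃3           · ─ ·      
┃setup.py  main.py  READM┃    ┃                       
┃$ git status            ┃    ┃4                      
┃On branch main          ┃    ┃                       
┃Changes not staged for c┃    ┃5                      
┃                        ┃    ┃Cursor: (0,0)          


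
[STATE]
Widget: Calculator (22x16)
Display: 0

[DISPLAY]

                     0
┌───┬───┬───┬───┐     
│ 7 │ 8 │ 9 │ ÷ │     
├───┼───┼───┼───┤     
│ 4 │ 5 │ 6 │ × │     
├───┼───┼───┼───┤     
│ 1 │ 2 │ 3 │ - │     
├───┼───┼───┼───┤     
│ 0 │ . │ = │ + │     
├───┼───┼───┼───┤     
│ C │ MC│ MR│ M+│     
└───┴───┴───┴───┘     
                      
                      
                      
                      


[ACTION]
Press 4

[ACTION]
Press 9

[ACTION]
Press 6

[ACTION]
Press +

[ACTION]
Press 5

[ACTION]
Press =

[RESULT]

                   501
┌───┬───┬───┬───┐     
│ 7 │ 8 │ 9 │ ÷ │     
├───┼───┼───┼───┤     
│ 4 │ 5 │ 6 │ × │     
├───┼───┼───┼───┤     
│ 1 │ 2 │ 3 │ - │     
├───┼───┼───┼───┤     
│ 0 │ . │ = │ + │     
├───┼───┼───┼───┤     
│ C │ MC│ MR│ M+│     
└───┴───┴───┴───┘     
                      
                      
                      
                      


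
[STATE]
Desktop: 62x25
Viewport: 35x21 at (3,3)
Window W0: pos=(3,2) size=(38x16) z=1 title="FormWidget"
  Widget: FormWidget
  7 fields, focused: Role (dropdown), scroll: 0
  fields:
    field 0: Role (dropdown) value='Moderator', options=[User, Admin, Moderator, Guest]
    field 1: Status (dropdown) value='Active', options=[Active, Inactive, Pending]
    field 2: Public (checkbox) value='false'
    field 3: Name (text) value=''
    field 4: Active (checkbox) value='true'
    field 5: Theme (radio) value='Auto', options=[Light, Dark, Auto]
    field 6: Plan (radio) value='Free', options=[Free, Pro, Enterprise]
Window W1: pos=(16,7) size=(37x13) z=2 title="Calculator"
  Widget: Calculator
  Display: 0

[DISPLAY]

┃ FormWidget                       
┠──────────────────────────────────
┃> Role:       [Moderator          
┃  Status:     [Active             
┃  Public:   ┏━━━━━━━━━━━━━━━━━━━━━
┃  Name:     ┃ Calculator          
┃  Active:   ┠─────────────────────
┃  Theme:    ┃                     
┃  Plan:     ┃┌───┬───┬───┬───┐    
┃            ┃│ 7 │ 8 │ 9 │ ÷ │    
┃            ┃├───┼───┼───┼───┤    
┃            ┃│ 4 │ 5 │ 6 │ × │    
┃            ┃├───┼───┼───┼───┤    
┃            ┃│ 1 │ 2 │ 3 │ - │    
┗━━━━━━━━━━━━┃├───┼───┼───┼───┤    
             ┃│ 0 │ . │ = │ + │    
             ┗━━━━━━━━━━━━━━━━━━━━━
                                   
                                   
                                   
                                   


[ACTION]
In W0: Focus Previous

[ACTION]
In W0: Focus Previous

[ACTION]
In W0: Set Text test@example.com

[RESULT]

┃ FormWidget                       
┠──────────────────────────────────
┃  Role:       [Moderator          
┃  Status:     [Active             
┃  Public:   ┏━━━━━━━━━━━━━━━━━━━━━
┃  Name:     ┃ Calculator          
┃  Active:   ┠─────────────────────
┃> Theme:    ┃                     
┃  Plan:     ┃┌───┬───┬───┬───┐    
┃            ┃│ 7 │ 8 │ 9 │ ÷ │    
┃            ┃├───┼───┼───┼───┤    
┃            ┃│ 4 │ 5 │ 6 │ × │    
┃            ┃├───┼───┼───┼───┤    
┃            ┃│ 1 │ 2 │ 3 │ - │    
┗━━━━━━━━━━━━┃├───┼───┼───┼───┤    
             ┃│ 0 │ . │ = │ + │    
             ┗━━━━━━━━━━━━━━━━━━━━━
                                   
                                   
                                   
                                   


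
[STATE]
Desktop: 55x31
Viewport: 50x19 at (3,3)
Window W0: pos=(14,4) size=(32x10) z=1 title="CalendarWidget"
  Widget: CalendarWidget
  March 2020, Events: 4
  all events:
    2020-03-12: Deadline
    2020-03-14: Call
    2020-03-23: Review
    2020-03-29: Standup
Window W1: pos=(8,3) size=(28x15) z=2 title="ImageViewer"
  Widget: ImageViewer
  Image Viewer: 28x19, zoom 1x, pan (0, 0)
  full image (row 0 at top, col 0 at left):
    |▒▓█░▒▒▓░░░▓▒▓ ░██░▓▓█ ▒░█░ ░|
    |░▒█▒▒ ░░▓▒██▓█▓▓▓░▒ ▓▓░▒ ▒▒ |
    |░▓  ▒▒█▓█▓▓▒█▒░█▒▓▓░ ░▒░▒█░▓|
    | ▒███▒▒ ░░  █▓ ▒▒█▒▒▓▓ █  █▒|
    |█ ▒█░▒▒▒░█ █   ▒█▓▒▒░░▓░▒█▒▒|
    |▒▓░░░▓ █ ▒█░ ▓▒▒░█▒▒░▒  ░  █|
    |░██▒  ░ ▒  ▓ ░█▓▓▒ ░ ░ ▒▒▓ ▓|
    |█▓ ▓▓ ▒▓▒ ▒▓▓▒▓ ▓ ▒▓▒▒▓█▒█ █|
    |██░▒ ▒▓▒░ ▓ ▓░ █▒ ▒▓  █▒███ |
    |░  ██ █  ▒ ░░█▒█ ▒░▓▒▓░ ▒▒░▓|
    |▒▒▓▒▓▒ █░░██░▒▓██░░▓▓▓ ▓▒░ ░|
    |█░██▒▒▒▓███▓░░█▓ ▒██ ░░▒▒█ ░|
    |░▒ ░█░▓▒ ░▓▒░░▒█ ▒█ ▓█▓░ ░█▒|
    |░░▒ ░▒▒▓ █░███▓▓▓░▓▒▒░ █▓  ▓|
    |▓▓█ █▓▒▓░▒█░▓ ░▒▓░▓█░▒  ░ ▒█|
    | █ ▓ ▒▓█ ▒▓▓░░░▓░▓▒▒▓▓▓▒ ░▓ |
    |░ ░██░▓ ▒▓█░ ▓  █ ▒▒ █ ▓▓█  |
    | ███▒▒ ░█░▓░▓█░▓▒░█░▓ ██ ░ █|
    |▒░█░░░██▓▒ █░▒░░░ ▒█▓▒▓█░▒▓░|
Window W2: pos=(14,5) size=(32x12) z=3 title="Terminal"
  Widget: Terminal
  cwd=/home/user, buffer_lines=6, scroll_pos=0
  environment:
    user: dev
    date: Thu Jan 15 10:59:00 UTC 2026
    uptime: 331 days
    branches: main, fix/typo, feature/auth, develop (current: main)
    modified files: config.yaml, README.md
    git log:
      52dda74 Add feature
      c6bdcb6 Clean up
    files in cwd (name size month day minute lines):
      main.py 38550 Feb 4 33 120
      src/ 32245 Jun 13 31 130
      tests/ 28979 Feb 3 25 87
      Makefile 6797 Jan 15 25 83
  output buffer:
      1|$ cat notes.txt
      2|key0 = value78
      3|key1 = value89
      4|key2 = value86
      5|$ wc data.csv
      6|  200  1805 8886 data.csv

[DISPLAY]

     ┏━━━━━━━━━━━━━━━━━━━━━━━━━━┓                 
     ┃ ImageViewer              ┃━━━━━━━━━┓       
     ┠─────┏━━━━━━━━━━━━━━━━━━━━━━━━━━━━━━┓       
     ┃▒▓█░▒┃ Terminal                     ┃       
     ┃░▒█▒▒┠──────────────────────────────┨       
     ┃░▓  ▒┃$ cat notes.txt               ┃       
     ┃ ▒███┃key0 = value78                ┃       
     ┃█ ▒█░┃key1 = value89                ┃       
     ┃▒▓░░░┃key2 = value86                ┃       
     ┃░██▒ ┃$ wc data.csv                 ┃       
     ┃█▓ ▓▓┃  200  1805 8886 data.csv     ┃       
     ┃██░▒ ┃$ █                           ┃       
     ┃░  ██┃                              ┃       
     ┃▒▒▓▒▓┗━━━━━━━━━━━━━━━━━━━━━━━━━━━━━━┛       
     ┗━━━━━━━━━━━━━━━━━━━━━━━━━━┛                 
                                                  
                                                  
                                                  
                                                  


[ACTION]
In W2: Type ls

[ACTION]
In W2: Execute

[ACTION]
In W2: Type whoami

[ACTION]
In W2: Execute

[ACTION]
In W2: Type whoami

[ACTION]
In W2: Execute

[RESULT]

     ┏━━━━━━━━━━━━━━━━━━━━━━━━━━┓                 
     ┃ ImageViewer              ┃━━━━━━━━━┓       
     ┠─────┏━━━━━━━━━━━━━━━━━━━━━━━━━━━━━━┓       
     ┃▒▓█░▒┃ Terminal                     ┃       
     ┃░▒█▒▒┠──────────────────────────────┨       
     ┃░▓  ▒┃  200  1805 8886 data.csv     ┃       
     ┃ ▒███┃$ ls                          ┃       
     ┃█ ▒█░┃main.py  src/  tests/  Makefil┃       
     ┃▒▓░░░┃$ whoami                      ┃       
     ┃░██▒ ┃dev                           ┃       
     ┃█▓ ▓▓┃$ whoami                      ┃       
     ┃██░▒ ┃dev                           ┃       
     ┃░  ██┃$ █                           ┃       
     ┃▒▒▓▒▓┗━━━━━━━━━━━━━━━━━━━━━━━━━━━━━━┛       
     ┗━━━━━━━━━━━━━━━━━━━━━━━━━━┛                 
                                                  
                                                  
                                                  
                                                  


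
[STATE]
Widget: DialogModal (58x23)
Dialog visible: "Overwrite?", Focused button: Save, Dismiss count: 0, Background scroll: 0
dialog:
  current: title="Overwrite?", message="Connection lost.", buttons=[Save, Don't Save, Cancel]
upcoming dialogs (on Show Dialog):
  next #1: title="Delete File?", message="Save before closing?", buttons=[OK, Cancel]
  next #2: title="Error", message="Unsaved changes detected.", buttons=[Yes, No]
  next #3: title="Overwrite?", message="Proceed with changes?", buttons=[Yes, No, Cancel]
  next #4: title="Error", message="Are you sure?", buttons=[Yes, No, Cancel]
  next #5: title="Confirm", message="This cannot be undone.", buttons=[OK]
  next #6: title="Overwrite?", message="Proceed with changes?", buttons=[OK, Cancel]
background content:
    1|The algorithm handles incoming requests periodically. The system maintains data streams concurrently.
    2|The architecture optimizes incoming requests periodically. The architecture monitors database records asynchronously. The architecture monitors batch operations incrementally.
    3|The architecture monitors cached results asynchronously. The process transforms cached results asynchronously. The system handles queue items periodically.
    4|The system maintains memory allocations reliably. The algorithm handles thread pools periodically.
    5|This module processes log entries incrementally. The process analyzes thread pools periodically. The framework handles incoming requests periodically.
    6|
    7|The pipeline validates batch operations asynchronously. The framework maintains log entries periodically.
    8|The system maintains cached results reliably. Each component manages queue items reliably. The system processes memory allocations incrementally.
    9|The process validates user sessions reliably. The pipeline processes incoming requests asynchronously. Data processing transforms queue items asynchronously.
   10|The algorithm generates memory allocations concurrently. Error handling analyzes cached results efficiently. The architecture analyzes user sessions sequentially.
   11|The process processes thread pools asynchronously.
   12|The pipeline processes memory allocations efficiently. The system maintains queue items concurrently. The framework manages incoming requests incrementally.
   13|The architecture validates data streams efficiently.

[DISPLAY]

The algorithm handles incoming requests periodically. The 
The architecture optimizes incoming requests periodically.
The architecture monitors cached results asynchronously. T
The system maintains memory allocations reliably. The algo
This module processes log entries incrementally. The proce
                                                          
The pipeline validates batch operations asynchronously. Th
The system maintains cached results reliably. Each compone
The process validates user sessions reliably. The pipeline
The algorithm┌──────────────────────────────┐ncurrently. E
The process p│          Overwrite?          │usly.        
The pipeline │       Connection lost.       │iciently. The
The architect│ [Save]  Don't Save   Cancel  │iently.      
             └──────────────────────────────┘             
                                                          
                                                          
                                                          
                                                          
                                                          
                                                          
                                                          
                                                          
                                                          


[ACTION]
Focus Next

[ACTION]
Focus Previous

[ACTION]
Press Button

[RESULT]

The algorithm handles incoming requests periodically. The 
The architecture optimizes incoming requests periodically.
The architecture monitors cached results asynchronously. T
The system maintains memory allocations reliably. The algo
This module processes log entries incrementally. The proce
                                                          
The pipeline validates batch operations asynchronously. Th
The system maintains cached results reliably. Each compone
The process validates user sessions reliably. The pipeline
The algorithm generates memory allocations concurrently. E
The process processes thread pools asynchronously.        
The pipeline processes memory allocations efficiently. The
The architecture validates data streams efficiently.      
                                                          
                                                          
                                                          
                                                          
                                                          
                                                          
                                                          
                                                          
                                                          
                                                          


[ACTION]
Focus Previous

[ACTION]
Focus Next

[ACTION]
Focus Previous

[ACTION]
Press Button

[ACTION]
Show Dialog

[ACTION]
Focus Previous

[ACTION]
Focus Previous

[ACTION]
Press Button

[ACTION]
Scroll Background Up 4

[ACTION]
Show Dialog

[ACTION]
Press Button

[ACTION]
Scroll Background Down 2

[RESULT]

The architecture monitors cached results asynchronously. T
The system maintains memory allocations reliably. The algo
This module processes log entries incrementally. The proce
                                                          
The pipeline validates batch operations asynchronously. Th
The system maintains cached results reliably. Each compone
The process validates user sessions reliably. The pipeline
The algorithm generates memory allocations concurrently. E
The process processes thread pools asynchronously.        
The pipeline processes memory allocations efficiently. The
The architecture validates data streams efficiently.      
                                                          
                                                          
                                                          
                                                          
                                                          
                                                          
                                                          
                                                          
                                                          
                                                          
                                                          
                                                          


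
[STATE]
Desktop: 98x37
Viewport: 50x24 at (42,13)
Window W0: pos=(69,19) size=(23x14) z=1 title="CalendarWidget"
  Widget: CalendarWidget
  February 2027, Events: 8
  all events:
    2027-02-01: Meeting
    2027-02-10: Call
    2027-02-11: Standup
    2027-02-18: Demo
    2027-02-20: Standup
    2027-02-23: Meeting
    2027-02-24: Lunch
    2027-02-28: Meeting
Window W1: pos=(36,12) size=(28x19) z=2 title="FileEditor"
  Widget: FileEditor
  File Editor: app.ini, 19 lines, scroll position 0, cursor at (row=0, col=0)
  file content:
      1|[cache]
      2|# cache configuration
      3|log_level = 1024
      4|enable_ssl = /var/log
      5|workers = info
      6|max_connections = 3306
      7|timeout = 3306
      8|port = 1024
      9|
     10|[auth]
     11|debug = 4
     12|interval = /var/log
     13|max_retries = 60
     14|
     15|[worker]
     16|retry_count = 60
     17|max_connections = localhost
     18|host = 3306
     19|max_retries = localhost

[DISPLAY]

Editor               ┃                            
─────────────────────┨                            
e]                  ▲┃                            
he configuration    █┃                            
evel = 1024         ░┃                            
e_ssl = /var/log    ░┃                            
rs = info           ░┃     ┏━━━━━━━━━━━━━━━━━━━━━┓
onnections = 3306   ░┃     ┃ CalendarWidget      ┃
ut = 3306           ░┃     ┠─────────────────────┨
= 1024              ░┃     ┃    February 2027    ┃
                    ░┃     ┃Mo Tu We Th Fr Sa Su ┃
]                   ░┃     ┃ 1*  2  3  4  5  6  7┃
 = 4                ░┃     ┃ 8  9 10* 11* 12 13 1┃
val = /var/log      ░┃     ┃15 16 17 18* 19 20* 2┃
etries = 60         ░┃     ┃22 23* 24* 25 26 27 2┃
                    ░┃     ┃                     ┃
er]                 ▼┃     ┃                     ┃
━━━━━━━━━━━━━━━━━━━━━┛     ┃                     ┃
                           ┃                     ┃
                           ┗━━━━━━━━━━━━━━━━━━━━━┛
                                                  
                                                  
                                                  
                                                  


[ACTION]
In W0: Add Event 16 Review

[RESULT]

Editor               ┃                            
─────────────────────┨                            
e]                  ▲┃                            
he configuration    █┃                            
evel = 1024         ░┃                            
e_ssl = /var/log    ░┃                            
rs = info           ░┃     ┏━━━━━━━━━━━━━━━━━━━━━┓
onnections = 3306   ░┃     ┃ CalendarWidget      ┃
ut = 3306           ░┃     ┠─────────────────────┨
= 1024              ░┃     ┃    February 2027    ┃
                    ░┃     ┃Mo Tu We Th Fr Sa Su ┃
]                   ░┃     ┃ 1*  2  3  4  5  6  7┃
 = 4                ░┃     ┃ 8  9 10* 11* 12 13 1┃
val = /var/log      ░┃     ┃15 16* 17 18* 19 20* ┃
etries = 60         ░┃     ┃22 23* 24* 25 26 27 2┃
                    ░┃     ┃                     ┃
er]                 ▼┃     ┃                     ┃
━━━━━━━━━━━━━━━━━━━━━┛     ┃                     ┃
                           ┃                     ┃
                           ┗━━━━━━━━━━━━━━━━━━━━━┛
                                                  
                                                  
                                                  
                                                  


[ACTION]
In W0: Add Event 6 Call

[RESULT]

Editor               ┃                            
─────────────────────┨                            
e]                  ▲┃                            
he configuration    █┃                            
evel = 1024         ░┃                            
e_ssl = /var/log    ░┃                            
rs = info           ░┃     ┏━━━━━━━━━━━━━━━━━━━━━┓
onnections = 3306   ░┃     ┃ CalendarWidget      ┃
ut = 3306           ░┃     ┠─────────────────────┨
= 1024              ░┃     ┃    February 2027    ┃
                    ░┃     ┃Mo Tu We Th Fr Sa Su ┃
]                   ░┃     ┃ 1*  2  3  4  5  6*  ┃
 = 4                ░┃     ┃ 8  9 10* 11* 12 13 1┃
val = /var/log      ░┃     ┃15 16* 17 18* 19 20* ┃
etries = 60         ░┃     ┃22 23* 24* 25 26 27 2┃
                    ░┃     ┃                     ┃
er]                 ▼┃     ┃                     ┃
━━━━━━━━━━━━━━━━━━━━━┛     ┃                     ┃
                           ┃                     ┃
                           ┗━━━━━━━━━━━━━━━━━━━━━┛
                                                  
                                                  
                                                  
                                                  


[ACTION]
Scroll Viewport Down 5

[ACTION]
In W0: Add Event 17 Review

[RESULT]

Editor               ┃                            
─────────────────────┨                            
e]                  ▲┃                            
he configuration    █┃                            
evel = 1024         ░┃                            
e_ssl = /var/log    ░┃                            
rs = info           ░┃     ┏━━━━━━━━━━━━━━━━━━━━━┓
onnections = 3306   ░┃     ┃ CalendarWidget      ┃
ut = 3306           ░┃     ┠─────────────────────┨
= 1024              ░┃     ┃    February 2027    ┃
                    ░┃     ┃Mo Tu We Th Fr Sa Su ┃
]                   ░┃     ┃ 1*  2  3  4  5  6*  ┃
 = 4                ░┃     ┃ 8  9 10* 11* 12 13 1┃
val = /var/log      ░┃     ┃15 16* 17* 18* 19 20*┃
etries = 60         ░┃     ┃22 23* 24* 25 26 27 2┃
                    ░┃     ┃                     ┃
er]                 ▼┃     ┃                     ┃
━━━━━━━━━━━━━━━━━━━━━┛     ┃                     ┃
                           ┃                     ┃
                           ┗━━━━━━━━━━━━━━━━━━━━━┛
                                                  
                                                  
                                                  
                                                  
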